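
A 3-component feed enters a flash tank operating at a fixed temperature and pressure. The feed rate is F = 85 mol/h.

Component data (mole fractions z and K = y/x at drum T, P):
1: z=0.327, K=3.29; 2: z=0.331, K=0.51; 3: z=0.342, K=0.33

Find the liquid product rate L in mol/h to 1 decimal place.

Rachford–Rice: g(V/F) = Σ zᵢ(Kᵢ−1)/(1+V/F(Kᵢ−1)) = 0.
Check two-phase: ΣzᵢKᵢ = 1.358 > 1 and Σzᵢ/Kᵢ = 1.785 > 1, so g(0) = 0.358 > 0 and g(1) = -0.785 < 0.
Newton iteration, V/F⁰ = 0.5:
  V/F = 0.500: g = -0.2103, g' = -0.859 → V/F = 0.255
  V/F = 0.255: g = 0.0108, g' = -1.010 → V/F = 0.266
Converged at V/F = 0.266.
Then V = V/F·F = 0.2660·85 = 22.6 mol/h and L = F − V = 62.4 mol/h.

L = 62.4 mol/h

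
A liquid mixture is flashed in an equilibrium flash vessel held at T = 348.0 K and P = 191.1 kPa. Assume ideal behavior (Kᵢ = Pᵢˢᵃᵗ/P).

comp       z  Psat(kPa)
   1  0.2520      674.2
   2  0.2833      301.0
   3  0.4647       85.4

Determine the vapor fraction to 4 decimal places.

ψ = 0.5833

Raoult's law: Kᵢ = Pᵢˢᵃᵗ/P = Pᵢˢᵃᵗ/191.1.
  K_1 = 674.2/191.1 = 3.527996, K_2 = 301.0/191.1 = 1.575092, K_3 = 85.4/191.1 = 0.446886
Newton iteration, ψ⁰ = 0.5:
  ψ = 0.5000: g = 0.05263, g' = -0.6424 → ψ = 0.5819
  ψ = 0.5819: g = 0.00083, g' = -0.6255 → ψ = 0.5833
Converged at ψ = 0.5833.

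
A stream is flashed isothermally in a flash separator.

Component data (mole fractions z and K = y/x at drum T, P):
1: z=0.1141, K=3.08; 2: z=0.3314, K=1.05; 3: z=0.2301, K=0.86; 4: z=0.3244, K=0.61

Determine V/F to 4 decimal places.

V/F = 0.2462

Iterate (Newton) starting at V/F = 0.65:
  V/F = 0.6500: g = -0.08796, g' = -0.1840 → V/F = 0.1720
  V/F = 0.1720: g = 0.02261, g' = -0.3300 → V/F = 0.2405
  V/F = 0.2405: g = 0.00163, g' = -0.2851 → V/F = 0.2462
Converged at V/F = 0.2462.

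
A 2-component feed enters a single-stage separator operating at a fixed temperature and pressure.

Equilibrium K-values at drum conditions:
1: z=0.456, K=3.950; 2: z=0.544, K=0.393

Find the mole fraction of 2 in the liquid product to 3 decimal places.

Rachford–Rice: g(β) = Σ zᵢ(Kᵢ−1)/(1+β(Kᵢ−1)) = 0.
g(0) = ΣzᵢKᵢ − 1 = 1.015 and g(1) = 1 − Σzᵢ/Kᵢ = -0.500, so a root lies in (0, 1).
Newton–Raphson from β = 0.61:
  β = 0.610: g = -0.0439, g' = -1.012 → β = 0.567
Converged at β = 0.567.
Compositions from xᵢ = zᵢ/(1+β(Kᵢ−1)), yᵢ = Kᵢxᵢ:
  1: x = 0.171, y = 0.674
  2: x = 0.829, y = 0.326

x_2 = 0.829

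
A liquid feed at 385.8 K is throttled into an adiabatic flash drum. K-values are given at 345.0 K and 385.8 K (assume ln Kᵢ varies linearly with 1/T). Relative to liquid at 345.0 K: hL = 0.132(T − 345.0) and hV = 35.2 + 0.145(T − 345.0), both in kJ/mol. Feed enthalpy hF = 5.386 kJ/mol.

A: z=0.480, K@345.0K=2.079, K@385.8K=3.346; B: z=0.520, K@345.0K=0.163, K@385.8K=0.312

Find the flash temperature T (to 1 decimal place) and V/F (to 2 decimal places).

T = 348.6 K, V/F = 0.14

Adiabatic flash: solve Rachford–Rice at each trial T, then check hF = ψ·hV(T) + (1−ψ)·hL(T).
  T = 345.0 K: K = (2.079, 0.163), RR gives ψ = 0.092, H_out = 3.223 kJ/mol
  T = 385.8 K: K = (3.346, 0.312), RR gives ψ = 0.476, H_out = 22.394 kJ/mol
  T = 365.4 K: K = (2.673, 0.230), RR gives ψ = 0.312, H_out = 13.766 kJ/mol
  T = 355.2 K: K = (2.366, 0.194), RR gives ψ = 0.215, H_out = 8.947 kJ/mol
  T = 350.1 K: K = (2.220, 0.178), RR gives ψ = 0.158, H_out = 6.239 kJ/mol
  T = 347.6 K: K = (2.150, 0.171), RR gives ψ = 0.127, H_out = 4.806 kJ/mol
  T = 348.9 K: K = (2.186, 0.175), RR gives ψ = 0.143, H_out = 5.561 kJ/mol
Linear interpolation between T = 347.6 (H_out = 4.806) and T = 348.9 (H_out = 5.561) on hF = 5.386 gives T ≈ 348.6 K, at which ψ = 0.14.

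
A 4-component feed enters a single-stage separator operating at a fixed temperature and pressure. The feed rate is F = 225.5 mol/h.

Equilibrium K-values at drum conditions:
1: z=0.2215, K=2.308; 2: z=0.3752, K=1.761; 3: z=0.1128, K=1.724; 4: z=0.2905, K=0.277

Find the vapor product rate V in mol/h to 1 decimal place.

V = 148.6 mol/h

Newton iteration, ψ⁰ = 0.45:
  ψ = 0.4500: g = 0.14535, g' = -0.6380 → ψ = 0.6778
  ψ = 0.6778: g = -0.01516, g' = -0.8116 → ψ = 0.6591
  ψ = 0.6591: g = -0.00023, g' = -0.7870 → ψ = 0.6588
Converged at ψ = 0.6588.
Then V = ψ·F = 0.6588·225.5 = 148.6 mol/h and L = F − V = 76.9 mol/h.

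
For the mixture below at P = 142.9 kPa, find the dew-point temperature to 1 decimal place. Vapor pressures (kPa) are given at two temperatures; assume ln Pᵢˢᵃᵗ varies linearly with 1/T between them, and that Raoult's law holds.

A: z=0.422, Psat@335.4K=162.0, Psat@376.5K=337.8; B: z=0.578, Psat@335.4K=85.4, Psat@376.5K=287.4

Dew-point temperature: Σzᵢ·P/Pᵢˢᵃᵗ(T) = 1. Interpolate ln Pᵢˢᵃᵗ = aᵢ + bᵢ/T.
  T = 335.4 K: ΣzᵢP/Pᵢˢᵃᵗ = 1.3394
  T = 376.5 K: ΣzᵢP/Pᵢˢᵃᵗ = 0.4659
  T = 355.9 K: ΣzᵢP/Pᵢˢᵃᵗ = 0.7624
  T = 345.6 K: ΣzᵢP/Pᵢˢᵃᵗ = 1.0018
  T = 350.8 K: ΣzᵢP/Pᵢˢᵃᵗ = 0.8707
  T = 348.2 K: ΣzᵢP/Pᵢˢᵃᵗ = 0.9334
Interpolating between 345.6 K and 348.2 K gives T ≈ 345.7 K.

T = 345.7 K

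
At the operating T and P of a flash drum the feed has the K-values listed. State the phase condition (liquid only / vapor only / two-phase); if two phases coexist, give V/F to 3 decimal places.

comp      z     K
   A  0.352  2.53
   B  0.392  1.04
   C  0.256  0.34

ΣzᵢKᵢ = 1.385; Σzᵢ/Kᵢ = 1.269.
Both exceed 1, so a two-phase solution exists.
Let ψ = V/F and solve Σ zᵢ(Kᵢ−1)/(1+ψ(Kᵢ−1)) = 0.
Iterate (Newton) starting at ψ = 0.69:
  ψ = 0.690: g = -0.0330, g' = -0.572 → ψ = 0.632
  ψ = 0.632: g = -0.0009, g' = -0.542 → ψ = 0.631
Converged at ψ = 0.631.

two-phase, V/F = 0.631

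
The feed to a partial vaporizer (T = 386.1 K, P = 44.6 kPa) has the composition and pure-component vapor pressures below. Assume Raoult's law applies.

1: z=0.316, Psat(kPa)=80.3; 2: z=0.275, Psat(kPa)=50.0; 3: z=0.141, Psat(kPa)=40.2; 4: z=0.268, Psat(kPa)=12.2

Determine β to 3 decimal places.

β = 0.224

Raoult's law: Kᵢ = Pᵢˢᵃᵗ/P = Pᵢˢᵃᵗ/44.6.
  K_1 = 80.3/44.6 = 1.80045, K_2 = 50.0/44.6 = 1.12108, K_3 = 40.2/44.6 = 0.90135, K_4 = 12.2/44.6 = 0.27354
Material balance + equilibrium reduce to Σ zᵢ(Kᵢ−1)/(1+β(Kᵢ−1)) = 0.
Check two-phase: ΣzᵢKᵢ = 1.078 > 1 and Σzᵢ/Kᵢ = 1.557 > 1, so g(0) = 0.078 > 0 and g(1) = -0.557 < 0.
Iterate (Newton) starting at β = 0.37:
  β = 0.370: g = -0.0537, g' = -0.390 → β = 0.232
  β = 0.232: g = -0.0028, g' = -0.354 → β = 0.224
Converged at β = 0.224.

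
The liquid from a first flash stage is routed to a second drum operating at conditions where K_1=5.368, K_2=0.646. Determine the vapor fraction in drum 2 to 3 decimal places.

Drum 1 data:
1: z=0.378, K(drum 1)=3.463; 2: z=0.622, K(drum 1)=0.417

Drum 1:
Iterate (Newton) starting at ψ₁ = 0.5:
  ψ₁ = 0.500: g = -0.0946, g' = -0.882 → ψ₁ = 0.393
  ψ₁ = 0.393: g = 0.0030, g' = -0.948 → ψ₁ = 0.396
Converged at ψ₁ = 0.396.
Drum-1 compositions:
  1: x = 0.191, y = 0.663
  2: x = 0.809, y = 0.337
Drum-2 feed = drum-1 liquid: z₂ = (0.1914, 0.8086).
Drum 2:
Binary case is linear: z₁(K₁−1)(1+ψ₂(K₂−1)) + z₂(K₂−1)(1+ψ₂(K₁−1)) = 0
⇒ ψ₂ = [z₁(K₁−1)+z₂(K₂−1)] / [−(K₁−1)(K₂−1)] = 0.5498/1.5463 = 0.356
  1: x = 0.075, y = 0.402
  2: x = 0.925, y = 0.598

V/F (drum 2) = 0.356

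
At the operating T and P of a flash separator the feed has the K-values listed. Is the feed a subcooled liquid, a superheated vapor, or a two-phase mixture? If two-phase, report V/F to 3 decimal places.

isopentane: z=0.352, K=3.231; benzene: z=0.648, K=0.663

two-phase, V/F = 0.754

ΣzᵢKᵢ = 1.567; Σzᵢ/Kᵢ = 1.086.
Both exceed 1, so a two-phase solution exists.
Let ψ = V/F and solve Σ zᵢ(Kᵢ−1)/(1+ψ(Kᵢ−1)) = 0.
Newton–Raphson from ψ = 0.32:
  ψ = 0.320: g = 0.2134, g' = -0.689 → ψ = 0.630
  ψ = 0.630: g = 0.0493, g' = -0.421 → ψ = 0.747
  ψ = 0.747: g = 0.0027, g' = -0.378 → ψ = 0.754
Converged at ψ = 0.754.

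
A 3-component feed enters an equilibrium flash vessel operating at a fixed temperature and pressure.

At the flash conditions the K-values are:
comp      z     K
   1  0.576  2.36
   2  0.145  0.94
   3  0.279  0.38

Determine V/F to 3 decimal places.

V/F = 0.834

Rachford–Rice: g(V/F) = Σ zᵢ(Kᵢ−1)/(1+V/F(Kᵢ−1)) = 0.
Feasibility: ΣzᵢKᵢ = 1.602, Σzᵢ/Kᵢ = 1.133 — both > 1, two phases present.
Newton–Raphson from V/F = 0.4:
  V/F = 0.400: g = 0.2684, g' = -0.637 → V/F = 0.821
  V/F = 0.821: g = 0.0084, g' = -0.684 → V/F = 0.834
Converged at V/F = 0.834.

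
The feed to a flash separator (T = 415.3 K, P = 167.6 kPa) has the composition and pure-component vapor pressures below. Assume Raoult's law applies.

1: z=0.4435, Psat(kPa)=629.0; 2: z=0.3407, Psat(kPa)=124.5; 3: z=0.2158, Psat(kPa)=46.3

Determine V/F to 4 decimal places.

V/F = 0.6929

Raoult's law: Kᵢ = Pᵢˢᵃᵗ/P = Pᵢˢᵃᵗ/167.6.
  K_1 = 629.0/167.6 = 3.752983, K_2 = 124.5/167.6 = 0.742840, K_3 = 46.3/167.6 = 0.276253
Material balance + equilibrium reduce to Σ zᵢ(Kᵢ−1)/(1+V/F(Kᵢ−1)) = 0.
Check two-phase: ΣzᵢKᵢ = 1.9771 > 1 and Σzᵢ/Kᵢ = 1.3580 > 1, so g(0) = 0.9771 > 0 and g(1) = -0.3580 < 0.
Iterate (Newton) starting at V/F = 0.4:
  V/F = 0.4000: g = 0.26359, g' = -1.0132 → V/F = 0.6601
  V/F = 0.6601: g = 0.02876, g' = -0.8706 → V/F = 0.6932
  V/F = 0.6932: g = -0.00023, g' = -0.8860 → V/F = 0.6929
Converged at V/F = 0.6929.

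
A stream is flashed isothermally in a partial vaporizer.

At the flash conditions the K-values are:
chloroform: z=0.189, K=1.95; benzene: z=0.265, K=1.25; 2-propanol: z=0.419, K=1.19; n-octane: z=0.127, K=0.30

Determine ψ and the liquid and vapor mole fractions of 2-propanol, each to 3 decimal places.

Newton iteration, ψ⁰ = 0.62:
  ψ = 0.620: g = 0.0845, g' = -0.286 → ψ = 0.915
  ψ = 0.915: g = -0.0296, g' = -0.553 → ψ = 0.862
  ψ = 0.862: g = -0.0024, g' = -0.469 → ψ = 0.857
Converged at ψ = 0.857.
Compositions from xᵢ = zᵢ/(1+ψ(Kᵢ−1)), yᵢ = Kᵢxᵢ:
  chloroform: x = 0.104, y = 0.203
  benzene: x = 0.218, y = 0.273
  2-propanol: x = 0.360, y = 0.429
  n-octane: x = 0.317, y = 0.095

ψ = 0.857, x_2-propanol = 0.360, y_2-propanol = 0.429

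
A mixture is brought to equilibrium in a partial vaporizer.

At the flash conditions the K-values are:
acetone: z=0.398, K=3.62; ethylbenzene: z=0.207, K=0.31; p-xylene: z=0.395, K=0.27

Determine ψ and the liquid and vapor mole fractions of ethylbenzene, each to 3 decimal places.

ψ = 0.326, x_ethylbenzene = 0.267, y_ethylbenzene = 0.083

Material balance + equilibrium reduce to Σ zᵢ(Kᵢ−1)/(1+ψ(Kᵢ−1)) = 0.
Feasibility: ΣzᵢKᵢ = 1.612, Σzᵢ/Kᵢ = 2.241 — both > 1, two phases present.
Newton–Raphson from ψ = 0.31:
  ψ = 0.310: g = 0.0210, g' = -1.343 → ψ = 0.326
Converged at ψ = 0.326.
Compositions from xᵢ = zᵢ/(1+ψ(Kᵢ−1)), yᵢ = Kᵢxᵢ:
  acetone: x = 0.215, y = 0.777
  ethylbenzene: x = 0.267, y = 0.083
  p-xylene: x = 0.518, y = 0.140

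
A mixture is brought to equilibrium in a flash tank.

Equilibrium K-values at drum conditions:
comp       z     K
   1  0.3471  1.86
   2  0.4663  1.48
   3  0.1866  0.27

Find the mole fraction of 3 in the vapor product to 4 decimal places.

y_3 = 0.1244

Let ψ = V/F and solve Σ zᵢ(Kᵢ−1)/(1+ψ(Kᵢ−1)) = 0.
Check two-phase: ΣzᵢKᵢ = 1.3861 > 1 and Σzᵢ/Kᵢ = 1.1928 > 1, so g(0) = 0.3861 > 0 and g(1) = -0.1928 < 0.
Iterate (Newton) starting at ψ = 0.36:
  ψ = 0.3600: g = 0.23401, g' = -0.4108 → ψ = 0.9297
  ψ = 0.9297: g = -0.10327, g' = -1.0937 → ψ = 0.8353
  ψ = 0.8353: g = -0.01555, g' = -0.7946 → ψ = 0.8157
  ψ = 0.8157: g = -0.00043, g' = -0.7517 → ψ = 0.8151
Converged at ψ = 0.8151.
Compositions from xᵢ = zᵢ/(1+ψ(Kᵢ−1)), yᵢ = Kᵢxᵢ:
  1: x = 0.2041, y = 0.3795
  2: x = 0.3352, y = 0.4960
  3: x = 0.4608, y = 0.1244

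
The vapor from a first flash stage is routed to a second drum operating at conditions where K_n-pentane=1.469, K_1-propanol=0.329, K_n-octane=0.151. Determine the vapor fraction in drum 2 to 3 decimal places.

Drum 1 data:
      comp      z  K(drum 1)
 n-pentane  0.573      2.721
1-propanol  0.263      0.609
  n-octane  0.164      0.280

Drum 1:
Rachford–Rice: g(ψ₁) = Σ zᵢ(Kᵢ−1)/(1+ψ₁(Kᵢ−1)) = 0.
Feasibility: ΣzᵢKᵢ = 1.765, Σzᵢ/Kᵢ = 1.228 — both > 1, two phases present.
Newton–Raphson from ψ₁ = 0.41:
  ψ₁ = 0.410: g = 0.2882, g' = -0.812 → ψ₁ = 0.765
  ψ₁ = 0.765: g = 0.0160, g' = -0.820 → ψ₁ = 0.785
  ψ₁ = 0.785: g = -0.0002, g' = -0.840 → ψ₁ = 0.784
Converged at ψ₁ = 0.784.
Drum-1 compositions:
  n-pentane: x = 0.244, y = 0.663
  1-propanol: x = 0.379, y = 0.231
  n-octane: x = 0.377, y = 0.106
Drum-2 feed = drum-1 vapor: z₂ = (0.6635, 0.2310, 0.1055).
Drum 2:
Rachford–Rice: g(ψ₂) = Σ zᵢ(Kᵢ−1)/(1+ψ₂(Kᵢ−1)) = 0.
Check two-phase: ΣzᵢKᵢ = 1.067 > 1 and Σzᵢ/Kᵢ = 1.853 > 1, so g(0) = 0.067 > 0 and g(1) = -0.853 < 0.
Iterate (Newton) starting at ψ₂ = 0.46:
  ψ₂ = 0.460: g = -0.1153, g' = -0.521 → ψ₂ = 0.239
  ψ₂ = 0.239: g = -0.0171, g' = -0.385 → ψ₂ = 0.194
  ψ₂ = 0.194: g = -0.0004, g' = -0.369 → ψ₂ = 0.193
Converged at ψ₂ = 0.193.
  n-pentane: x = 0.608, y = 0.894
  1-propanol: x = 0.265, y = 0.087
  n-octane: x = 0.126, y = 0.019

V/F (drum 2) = 0.193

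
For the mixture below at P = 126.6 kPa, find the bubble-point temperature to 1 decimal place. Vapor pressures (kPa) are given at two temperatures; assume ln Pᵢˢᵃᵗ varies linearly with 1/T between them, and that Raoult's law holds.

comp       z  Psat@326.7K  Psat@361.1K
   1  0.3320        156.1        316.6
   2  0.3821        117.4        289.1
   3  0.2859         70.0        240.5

Bubble-point temperature: ΣzᵢPᵢˢᵃᵗ(T) = P. Interpolate ln Pᵢˢᵃᵗ = aᵢ + bᵢ/T.
  T = 326.7 K: ΣzᵢPᵢˢᵃᵗ = 116.70 kPa
  T = 361.1 K: ΣzᵢPᵢˢᵃᵗ = 284.34 kPa
  T = 343.9 K: ΣzᵢPᵢˢᵃᵗ = 185.38 kPa
  T = 335.3 K: ΣzᵢPᵢˢᵃᵗ = 147.77 kPa
  T = 331.0 K: ΣzᵢPᵢˢᵃᵗ = 131.48 kPa
  T = 328.9 K: ΣzᵢPᵢˢᵃᵗ = 124.08 kPa
Interpolating between 328.9 K and 331.0 K gives T ≈ 329.6 K.

T = 329.6 K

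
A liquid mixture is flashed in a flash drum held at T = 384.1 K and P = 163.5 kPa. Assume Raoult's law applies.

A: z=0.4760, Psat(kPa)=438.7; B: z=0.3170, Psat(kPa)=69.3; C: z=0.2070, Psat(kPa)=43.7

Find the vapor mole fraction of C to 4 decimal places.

Raoult's law: Kᵢ = Pᵢˢᵃᵗ/P = Pᵢˢᵃᵗ/163.5.
  K_A = 438.7/163.5 = 2.683180, K_B = 69.3/163.5 = 0.423853, K_C = 43.7/163.5 = 0.267278
Newton iteration, V/F⁰ = 0.5:
  V/F = 0.5000: g = -0.06085, g' = -0.8820 → V/F = 0.4310
  V/F = 0.4310: g = -0.00032, g' = -0.8766 → V/F = 0.4306
Converged at V/F = 0.4306.
Compositions from xᵢ = zᵢ/(1+V/F(Kᵢ−1)), yᵢ = Kᵢxᵢ:
  A: x = 0.2760, y = 0.7405
  B: x = 0.4216, y = 0.1787
  C: x = 0.3024, y = 0.0808

y_C = 0.0808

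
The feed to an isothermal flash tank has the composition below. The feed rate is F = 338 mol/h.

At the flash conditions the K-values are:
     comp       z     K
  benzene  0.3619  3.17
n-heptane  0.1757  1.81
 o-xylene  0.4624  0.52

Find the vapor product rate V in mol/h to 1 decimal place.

V = 278.4 mol/h

Material balance + equilibrium reduce to Σ zᵢ(Kᵢ−1)/(1+V/F(Kᵢ−1)) = 0.
Feasibility: ΣzᵢKᵢ = 1.7057, Σzᵢ/Kᵢ = 1.1005 — both > 1, two phases present.
Newton iteration, V/F⁰ = 0.5:
  V/F = 0.5000: g = 0.18590, g' = -0.6349 → V/F = 0.7928
  V/F = 0.7928: g = 0.01703, g' = -0.5507 → V/F = 0.8238
  V/F = 0.8238: g = -0.00002, g' = -0.5522 → V/F = 0.8237
Converged at V/F = 0.8237.
Then V = V/F·F = 0.8237·338 = 278.4 mol/h and L = F − V = 59.6 mol/h.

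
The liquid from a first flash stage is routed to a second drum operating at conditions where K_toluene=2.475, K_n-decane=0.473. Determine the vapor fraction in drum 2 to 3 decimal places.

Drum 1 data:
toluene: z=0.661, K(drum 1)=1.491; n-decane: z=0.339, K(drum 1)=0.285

Drum 1:
Rachford–Rice: g(ψ₁) = Σ zᵢ(Kᵢ−1)/(1+ψ₁(Kᵢ−1)) = 0.
Feasibility: ΣzᵢKᵢ = 1.082, Σzᵢ/Kᵢ = 1.633 — both > 1, two phases present.
Newton–Raphson from ψ₁ = 0.53:
  ψ₁ = 0.530: g = -0.1327, g' = -0.550 → ψ₁ = 0.288
  ψ₁ = 0.288: g = -0.0211, g' = -0.397 → ψ₁ = 0.235
  ψ₁ = 0.235: g = -0.0005, g' = -0.379 → ψ₁ = 0.234
Converged at ψ₁ = 0.234.
Drum-1 compositions:
  toluene: x = 0.593, y = 0.884
  n-decane: x = 0.407, y = 0.116
Drum-2 feed = drum-1 liquid: z₂ = (0.5929, 0.4071).
Drum 2:
Let ψ₂ = V/F and solve Σ zᵢ(Kᵢ−1)/(1+ψ₂(Kᵢ−1)) = 0.
g(0) = ΣzᵢKᵢ − 1 = 0.660 and g(1) = 1 − Σzᵢ/Kᵢ = -0.100, so a root lies in (0, 1).
Binary case is linear: z₁(K₁−1)(1+ψ₂(K₂−1)) + z₂(K₂−1)(1+ψ₂(K₁−1)) = 0
⇒ ψ₂ = [z₁(K₁−1)+z₂(K₂−1)] / [−(K₁−1)(K₂−1)] = 0.6599/0.7773 = 0.849
  toluene: x = 0.263, y = 0.652
  n-decane: x = 0.737, y = 0.348

V/F (drum 2) = 0.849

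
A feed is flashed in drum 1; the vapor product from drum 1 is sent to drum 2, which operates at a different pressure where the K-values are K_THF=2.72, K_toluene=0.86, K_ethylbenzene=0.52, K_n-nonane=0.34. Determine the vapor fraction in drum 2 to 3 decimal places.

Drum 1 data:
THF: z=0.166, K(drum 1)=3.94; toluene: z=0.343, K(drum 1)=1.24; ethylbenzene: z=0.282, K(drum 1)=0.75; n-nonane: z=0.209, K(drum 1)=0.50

V/F (drum 2) = 0.169

Drum 1:
Rachford–Rice: g(ψ₁) = Σ zᵢ(Kᵢ−1)/(1+ψ₁(Kᵢ−1)) = 0.
Feasibility: ΣzᵢKᵢ = 1.395, Σzᵢ/Kᵢ = 1.113 — both > 1, two phases present.
Newton–Raphson from ψ₁ = 0.5:
  ψ₁ = 0.500: g = 0.0512, g' = -0.367 → ψ₁ = 0.640
  ψ₁ = 0.640: g = 0.0033, g' = -0.326 → ψ₁ = 0.650
Converged at ψ₁ = 0.650.
Drum-1 compositions:
  THF: x = 0.057, y = 0.225
  toluene: x = 0.297, y = 0.368
  ethylbenzene: x = 0.337, y = 0.253
  n-nonane: x = 0.310, y = 0.155
Drum-2 feed = drum-1 vapor: z₂ = (0.2248, 0.3680, 0.2525, 0.1548).
Drum 2:
Iterate (Newton) starting at ψ₂ = 0.5:
  ψ₂ = 0.500: g = -0.1595, g' = -0.451 → ψ₂ = 0.147
  ψ₂ = 0.147: g = 0.0126, g' = -0.581 → ψ₂ = 0.168
  ψ₂ = 0.168: g = 0.0002, g' = -0.562 → ψ₂ = 0.169
Converged at ψ₂ = 0.169.
  THF: x = 0.174, y = 0.474
  toluene: x = 0.377, y = 0.324
  ethylbenzene: x = 0.275, y = 0.143
  n-nonane: x = 0.174, y = 0.059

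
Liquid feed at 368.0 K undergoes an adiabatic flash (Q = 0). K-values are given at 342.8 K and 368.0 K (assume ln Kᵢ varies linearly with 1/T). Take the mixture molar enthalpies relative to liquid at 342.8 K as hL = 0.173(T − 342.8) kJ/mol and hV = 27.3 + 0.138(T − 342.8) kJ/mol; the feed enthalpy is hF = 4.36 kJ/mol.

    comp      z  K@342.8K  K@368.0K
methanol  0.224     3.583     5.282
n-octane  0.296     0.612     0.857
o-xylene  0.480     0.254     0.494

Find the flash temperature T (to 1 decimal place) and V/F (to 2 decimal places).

T = 348.2 K, V/F = 0.13

Adiabatic flash: solve Rachford–Rice at each trial T, then check hF = ψ·hV(T) + (1−ψ)·hL(T).
  T = 342.8 K: K = (3.583, 0.612, 0.254), RR gives ψ = 0.066, H_out = 1.799 kJ/mol
  T = 368.0 K: K = (5.282, 0.857, 0.494), RR gives ψ = 0.406, H_out = 15.073 kJ/mol
  T = 355.4 K: K = (4.380, 0.729, 0.358), RR gives ψ = 0.211, H_out = 7.860 kJ/mol
  T = 349.1 K: K = (3.969, 0.669, 0.303), RR gives ψ = 0.137, H_out = 4.799 kJ/mol
  T = 346.0 K: K = (3.776, 0.640, 0.278), RR gives ψ = 0.102, H_out = 3.325 kJ/mol
  T = 347.6 K: K = (3.875, 0.655, 0.290), RR gives ψ = 0.120, H_out = 4.086 kJ/mol
Linear interpolation between T = 347.6 (H_out = 4.086) and T = 349.1 (H_out = 4.799) on hF = 4.36 gives T ≈ 348.2 K, at which ψ = 0.13.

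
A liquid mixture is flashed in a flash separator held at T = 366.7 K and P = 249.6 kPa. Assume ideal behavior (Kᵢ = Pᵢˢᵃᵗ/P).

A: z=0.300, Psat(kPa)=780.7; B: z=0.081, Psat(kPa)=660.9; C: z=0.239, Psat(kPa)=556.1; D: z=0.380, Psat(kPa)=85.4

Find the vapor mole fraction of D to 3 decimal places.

y_D = 0.245

Raoult's law: Kᵢ = Pᵢˢᵃᵗ/P = Pᵢˢᵃᵗ/249.6.
  K_A = 780.7/249.6 = 3.12780, K_B = 660.9/249.6 = 2.64784, K_C = 556.1/249.6 = 2.22796, K_D = 85.4/249.6 = 0.34215
Material balance + equilibrium reduce to Σ zᵢ(Kᵢ−1)/(1+V/F(Kᵢ−1)) = 0.
Feasibility: ΣzᵢKᵢ = 1.815, Σzᵢ/Kᵢ = 1.344 — both > 1, two phases present.
Newton iteration, V/F⁰ = 0.54:
  V/F = 0.540: g = 0.1564, g' = -0.882 → V/F = 0.717
  V/F = 0.717: g = -0.0036, g' = -0.951 → V/F = 0.714
Converged at V/F = 0.714.
Compositions from xᵢ = zᵢ/(1+V/F(Kᵢ−1)), yᵢ = Kᵢxᵢ:
  A: x = 0.119, y = 0.373
  B: x = 0.037, y = 0.099
  C: x = 0.127, y = 0.284
  D: x = 0.716, y = 0.245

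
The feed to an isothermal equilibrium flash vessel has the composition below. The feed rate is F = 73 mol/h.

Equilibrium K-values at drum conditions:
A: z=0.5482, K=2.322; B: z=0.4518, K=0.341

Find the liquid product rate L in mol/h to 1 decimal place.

L = 37.2 mol/h

Binary case is linear: z₁(K₁−1)(1+V/F(K₂−1)) + z₂(K₂−1)(1+V/F(K₁−1)) = 0
⇒ V/F = [z₁(K₁−1)+z₂(K₂−1)] / [−(K₁−1)(K₂−1)] = 0.42698/0.87120 = 0.4901
Then V = V/F·F = 0.4901·73 = 35.8 mol/h and L = F − V = 37.2 mol/h.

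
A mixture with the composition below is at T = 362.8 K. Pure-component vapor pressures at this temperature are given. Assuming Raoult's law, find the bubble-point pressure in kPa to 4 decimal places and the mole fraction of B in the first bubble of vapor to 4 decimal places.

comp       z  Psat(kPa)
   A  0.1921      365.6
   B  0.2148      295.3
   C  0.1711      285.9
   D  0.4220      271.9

At the bubble point ψ → 0, so ΣzᵢKᵢ = 1 with Kᵢ = Pᵢˢᵃᵗ/P ⇒ P = ΣzᵢPᵢˢᵃᵗ.
P = 0.1921·365.6 + 0.2148·295.3 + 0.1711·285.9 + 0.4220·271.9 = 297.3215 kPa
yᵢ = zᵢPᵢˢᵃᵗ/P ⇒ y_B = 0.2148·295.3/297.3215 = 0.2133

Pbub = 297.3215 kPa, y_B = 0.2133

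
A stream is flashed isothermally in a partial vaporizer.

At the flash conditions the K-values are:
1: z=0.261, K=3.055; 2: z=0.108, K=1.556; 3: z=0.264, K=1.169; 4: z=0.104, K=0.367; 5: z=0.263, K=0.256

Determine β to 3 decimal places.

Newton–Raphson from β = 0.64:
  β = 0.640: g = -0.1680, g' = -0.878 → β = 0.449
  β = 0.449: g = -0.0171, g' = -0.736 → β = 0.425
Converged at β = 0.425.

β = 0.425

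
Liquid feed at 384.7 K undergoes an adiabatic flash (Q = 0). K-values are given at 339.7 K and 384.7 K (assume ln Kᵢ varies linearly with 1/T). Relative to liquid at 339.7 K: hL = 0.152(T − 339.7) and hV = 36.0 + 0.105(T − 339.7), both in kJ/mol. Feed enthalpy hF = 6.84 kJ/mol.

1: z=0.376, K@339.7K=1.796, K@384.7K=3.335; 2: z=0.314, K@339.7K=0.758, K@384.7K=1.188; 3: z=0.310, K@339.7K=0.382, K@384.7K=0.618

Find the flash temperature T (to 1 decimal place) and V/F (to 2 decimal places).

Adiabatic flash: solve Rachford–Rice at each trial T, then check hF = ψ·hV(T) + (1−ψ)·hL(T).
  T = 339.7 K: K = (1.796, 0.758, 0.382), RR gives ψ = 0.087, H_out = 3.114 kJ/mol
  T = 384.7 K: K = (3.335, 1.188, 0.618), RR gives ψ = 1.000, H_out = 40.725 kJ/mol
  T = 362.2 K: K = (2.495, 0.962, 0.493), RR gives ψ = 0.748, H_out = 29.569 kJ/mol
  T = 350.9 K: K = (2.126, 0.857, 0.436), RR gives ψ = 0.446, H_out = 17.530 kJ/mol
  T = 345.3 K: K = (1.957, 0.807, 0.408), RR gives ψ = 0.279, H_out = 10.837 kJ/mol
  T = 342.5 K: K = (1.875, 0.782, 0.395), RR gives ψ = 0.187, H_out = 7.142 kJ/mol
  T = 341.1 K: K = (1.835, 0.770, 0.389), RR gives ψ = 0.138, H_out = 5.176 kJ/mol
Linear interpolation between T = 341.1 (H_out = 5.176) and T = 342.5 (H_out = 7.142) on hF = 6.84 gives T ≈ 342.3 K, at which ψ = 0.18.

T = 342.3 K, V/F = 0.18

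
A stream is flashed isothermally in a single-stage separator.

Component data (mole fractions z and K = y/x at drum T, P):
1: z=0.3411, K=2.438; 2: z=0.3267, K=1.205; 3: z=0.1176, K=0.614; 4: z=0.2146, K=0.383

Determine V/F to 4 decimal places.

Rachford–Rice: g(V/F) = Σ zᵢ(Kᵢ−1)/(1+V/F(Kᵢ−1)) = 0.
g(0) = ΣzᵢKᵢ − 1 = 0.3797 and g(1) = 1 − Σzᵢ/Kᵢ = -0.1629, so a root lies in (0, 1).
Newton iteration, V/F⁰ = 0.5:
  V/F = 0.5000: g = 0.09836, g' = -0.4477 → V/F = 0.7197
  V/F = 0.7197: g = -0.00161, g' = -0.4787 → V/F = 0.7163
Converged at V/F = 0.7163.

V/F = 0.7163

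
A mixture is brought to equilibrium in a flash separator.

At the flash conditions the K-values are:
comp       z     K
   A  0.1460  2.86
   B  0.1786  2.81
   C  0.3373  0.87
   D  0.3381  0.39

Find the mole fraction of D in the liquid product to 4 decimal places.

x_D = 0.4627

Let ψ = V/F and solve Σ zᵢ(Kᵢ−1)/(1+ψ(Kᵢ−1)) = 0.
g(0) = ΣzᵢKᵢ − 1 = 0.3447 and g(1) = 1 − Σzᵢ/Kᵢ = -0.3692, so a root lies in (0, 1).
Newton–Raphson from ψ = 0.61:
  ψ = 0.6100: g = -0.09523, g' = -0.5688 → ψ = 0.4426
  ψ = 0.4426: g = -0.00061, g' = -0.5748 → ψ = 0.4415
Converged at ψ = 0.4415.
Compositions from xᵢ = zᵢ/(1+ψ(Kᵢ−1)), yᵢ = Kᵢxᵢ:
  A: x = 0.0802, y = 0.2293
  B: x = 0.0993, y = 0.2789
  C: x = 0.3578, y = 0.3113
  D: x = 0.4627, y = 0.1805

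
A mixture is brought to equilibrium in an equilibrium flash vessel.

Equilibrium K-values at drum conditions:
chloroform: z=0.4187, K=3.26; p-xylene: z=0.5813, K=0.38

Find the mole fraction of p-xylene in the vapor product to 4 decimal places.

y_p-xylene = 0.2982

Newton–Raphson from ψ = 0.5:
  ψ = 0.5000: g = -0.07807, g' = -0.9407 → ψ = 0.4170
  ψ = 0.4170: g = 0.00107, g' = -0.9733 → ψ = 0.4181
Converged at ψ = 0.4181.
Compositions from xᵢ = zᵢ/(1+ψ(Kᵢ−1)), yᵢ = Kᵢxᵢ:
  chloroform: x = 0.2153, y = 0.7018
  p-xylene: x = 0.7847, y = 0.2982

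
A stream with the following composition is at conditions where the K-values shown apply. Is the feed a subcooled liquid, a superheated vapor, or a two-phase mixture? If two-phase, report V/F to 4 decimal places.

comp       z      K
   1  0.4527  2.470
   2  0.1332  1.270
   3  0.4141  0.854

superheated vapor

ΣzᵢKᵢ = 1.6410; Σzᵢ/Kᵢ = 0.7731.
Since Σzᵢ/Kᵢ < 1 the mixture is above its dew point — single vapor phase.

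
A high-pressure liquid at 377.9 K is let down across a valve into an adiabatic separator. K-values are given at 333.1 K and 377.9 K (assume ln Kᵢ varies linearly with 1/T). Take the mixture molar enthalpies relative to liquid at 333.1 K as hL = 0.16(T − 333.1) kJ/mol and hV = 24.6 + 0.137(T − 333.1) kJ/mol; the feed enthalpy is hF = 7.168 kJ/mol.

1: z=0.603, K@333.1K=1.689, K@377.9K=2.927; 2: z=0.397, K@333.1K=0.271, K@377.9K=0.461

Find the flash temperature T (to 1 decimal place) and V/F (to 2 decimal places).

T = 334.5 K, V/F = 0.28

Adiabatic flash: solve Rachford–Rice at each trial T, then check hF = ψ·hV(T) + (1−ψ)·hL(T).
  T = 333.1 K: K = (1.689, 0.271), RR gives ψ = 0.251, H_out = 6.174 kJ/mol
  T = 377.9 K: K = (2.927, 0.461), RR gives ψ = 0.913, H_out = 28.680 kJ/mol
  T = 355.5 K: K = (2.262, 0.359), RR gives ψ = 0.627, H_out = 18.681 kJ/mol
  T = 344.3 K: K = (1.964, 0.314), RR gives ψ = 0.467, H_out = 13.150 kJ/mol
  T = 338.7 K: K = (1.824, 0.292), RR gives ψ = 0.369, H_out = 9.938 kJ/mol
  T = 335.9 K: K = (1.756, 0.281), RR gives ψ = 0.314, H_out = 8.143 kJ/mol
  T = 334.5 K: K = (1.722, 0.276), RR gives ψ = 0.283, H_out = 7.183 kJ/mol
Linear interpolation between T = 333.1 (H_out = 6.174) and T = 334.5 (H_out = 7.183) on hF = 7.168 gives T ≈ 334.5 K, at which ψ = 0.28.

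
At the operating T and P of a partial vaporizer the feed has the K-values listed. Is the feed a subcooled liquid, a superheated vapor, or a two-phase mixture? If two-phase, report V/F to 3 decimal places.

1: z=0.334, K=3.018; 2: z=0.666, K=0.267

two-phase, V/F = 0.126

ΣzᵢKᵢ = 1.186; Σzᵢ/Kᵢ = 2.605.
Both exceed 1, so a two-phase solution exists.
Rachford–Rice: g(ψ) = Σ zᵢ(Kᵢ−1)/(1+ψ(Kᵢ−1)) = 0.
Binary case is linear: z₁(K₁−1)(1+ψ(K₂−1)) + z₂(K₂−1)(1+ψ(K₁−1)) = 0
⇒ ψ = [z₁(K₁−1)+z₂(K₂−1)] / [−(K₁−1)(K₂−1)] = 0.1858/1.4792 = 0.126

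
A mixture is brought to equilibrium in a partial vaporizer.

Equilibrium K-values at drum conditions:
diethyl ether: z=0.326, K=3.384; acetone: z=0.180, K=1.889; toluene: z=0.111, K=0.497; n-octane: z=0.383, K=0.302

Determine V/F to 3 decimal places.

V/F = 0.479

Material balance + equilibrium reduce to Σ zᵢ(Kᵢ−1)/(1+V/F(Kᵢ−1)) = 0.
Feasibility: ΣzᵢKᵢ = 1.614, Σzᵢ/Kᵢ = 1.683 — both > 1, two phases present.
Newton iteration, V/F⁰ = 0.59:
  V/F = 0.590: g = -0.1060, g' = -0.977 → V/F = 0.482
  V/F = 0.482: g = -0.0025, g' = -0.944 → V/F = 0.479
Converged at V/F = 0.479.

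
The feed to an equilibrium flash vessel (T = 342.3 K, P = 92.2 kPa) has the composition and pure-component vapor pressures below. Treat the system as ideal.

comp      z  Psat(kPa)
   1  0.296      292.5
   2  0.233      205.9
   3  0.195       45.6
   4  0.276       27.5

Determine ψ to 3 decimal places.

Raoult's law: Kᵢ = Pᵢˢᵃᵗ/P = Pᵢˢᵃᵗ/92.2.
  K_1 = 292.5/92.2 = 3.17245, K_2 = 205.9/92.2 = 2.23319, K_3 = 45.6/92.2 = 0.49458, K_4 = 27.5/92.2 = 0.29826
Material balance + equilibrium reduce to Σ zᵢ(Kᵢ−1)/(1+ψ(Kᵢ−1)) = 0.
Check two-phase: ΣzᵢKᵢ = 1.638 > 1 and Σzᵢ/Kᵢ = 1.517 > 1, so g(0) = 0.638 > 0 and g(1) = -0.517 < 0.
Newton–Raphson from ψ = 0.5:
  ψ = 0.500: g = 0.0557, g' = -0.868 → ψ = 0.564
Converged at ψ = 0.564.

ψ = 0.564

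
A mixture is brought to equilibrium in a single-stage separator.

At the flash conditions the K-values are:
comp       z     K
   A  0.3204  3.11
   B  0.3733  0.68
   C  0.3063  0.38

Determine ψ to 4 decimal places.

Iterate (Newton) starting at ψ = 0.5:
  ψ = 0.5000: g = -0.08846, g' = -0.6393 → ψ = 0.3616
  ψ = 0.3616: g = 0.00358, g' = -0.7034 → ψ = 0.3667
Converged at ψ = 0.3667.

ψ = 0.3667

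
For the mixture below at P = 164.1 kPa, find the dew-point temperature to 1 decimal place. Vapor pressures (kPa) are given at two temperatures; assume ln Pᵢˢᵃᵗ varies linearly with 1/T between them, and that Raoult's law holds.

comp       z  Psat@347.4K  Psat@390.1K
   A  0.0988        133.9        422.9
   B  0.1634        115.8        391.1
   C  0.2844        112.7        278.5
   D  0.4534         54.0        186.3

T = 374.3 K

Dew-point temperature: Σzᵢ·P/Pᵢˢᵃᵗ(T) = 1. Interpolate ln Pᵢˢᵃᵗ = aᵢ + bᵢ/T.
  T = 347.4 K: ΣzᵢP/Pᵢˢᵃᵗ = 2.1446
  T = 390.1 K: ΣzᵢP/Pᵢˢᵃᵗ = 0.6738
  T = 368.8 K: ΣzᵢP/Pᵢˢᵃᵗ = 1.1583
  T = 379.5 K: ΣzᵢP/Pᵢˢᵃᵗ = 0.8752
  T = 374.1 K: ΣzᵢP/Pᵢˢᵃᵗ = 1.0060
  T = 376.8 K: ΣzᵢP/Pᵢˢᵃᵗ = 0.9378
Interpolating between 374.1 K and 376.8 K gives T ≈ 374.3 K.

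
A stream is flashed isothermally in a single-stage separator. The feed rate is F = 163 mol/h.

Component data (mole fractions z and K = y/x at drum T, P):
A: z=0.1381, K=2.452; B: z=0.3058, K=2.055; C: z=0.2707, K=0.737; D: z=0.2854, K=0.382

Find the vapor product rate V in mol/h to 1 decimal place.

Iterate (Newton) starting at β = 0.54:
  β = 0.5400: g = -0.02977, g' = -0.5006 → β = 0.4805
  β = 0.4805: g = -0.00017, g' = -0.4960 → β = 0.4802
Converged at β = 0.4802.
Then V = β·F = 0.4802·163 = 78.3 mol/h and L = F − V = 84.7 mol/h.

V = 78.3 mol/h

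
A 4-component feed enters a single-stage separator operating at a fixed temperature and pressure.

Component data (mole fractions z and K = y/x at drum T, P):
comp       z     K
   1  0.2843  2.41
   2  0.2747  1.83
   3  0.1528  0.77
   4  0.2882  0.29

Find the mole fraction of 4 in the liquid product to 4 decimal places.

x_4 = 0.4781

Material balance + equilibrium reduce to Σ zᵢ(Kᵢ−1)/(1+ψ(Kᵢ−1)) = 0.
Feasibility: ΣzᵢKᵢ = 1.3891, Σzᵢ/Kᵢ = 1.4603 — both > 1, two phases present.
Iterate (Newton) starting at ψ = 0.5:
  ψ = 0.5000: g = 0.03929, g' = -0.6485 → ψ = 0.5606
  ψ = 0.5606: g = -0.00076, g' = -0.6760 → ψ = 0.5595
Converged at ψ = 0.5595.
Compositions from xᵢ = zᵢ/(1+ψ(Kᵢ−1)), yᵢ = Kᵢxᵢ:
  1: x = 0.1589, y = 0.3830
  2: x = 0.1876, y = 0.3433
  3: x = 0.1754, y = 0.1350
  4: x = 0.4781, y = 0.1387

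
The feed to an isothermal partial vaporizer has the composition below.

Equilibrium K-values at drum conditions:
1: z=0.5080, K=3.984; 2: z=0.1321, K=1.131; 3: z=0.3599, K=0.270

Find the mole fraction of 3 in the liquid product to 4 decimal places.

x_3 = 0.7102

Material balance + equilibrium reduce to Σ zᵢ(Kᵢ−1)/(1+ψ(Kᵢ−1)) = 0.
Feasibility: ΣzᵢKᵢ = 2.2705, Σzᵢ/Kᵢ = 1.5773 — both > 1, two phases present.
Iterate (Newton) starting at ψ = 0.59:
  ψ = 0.5900: g = 0.10369, g' = -1.1873 → ψ = 0.6773
  ψ = 0.6773: g = -0.00204, g' = -1.2479 → ψ = 0.6757
Converged at ψ = 0.6757.
Compositions from xᵢ = zᵢ/(1+ψ(Kᵢ−1)), yᵢ = Kᵢxᵢ:
  1: x = 0.1684, y = 0.6710
  2: x = 0.1214, y = 0.1373
  3: x = 0.7102, y = 0.1918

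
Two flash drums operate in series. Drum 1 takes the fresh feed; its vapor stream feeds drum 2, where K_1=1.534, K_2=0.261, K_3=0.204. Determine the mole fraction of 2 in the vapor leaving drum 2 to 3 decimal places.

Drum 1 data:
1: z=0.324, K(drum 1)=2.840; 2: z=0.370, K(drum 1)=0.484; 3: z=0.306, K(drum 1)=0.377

Drum 1:
Material balance + equilibrium reduce to Σ zᵢ(Kᵢ−1)/(1+ψ₁(Kᵢ−1)) = 0.
g(0) = ΣzᵢKᵢ − 1 = 0.215 and g(1) = 1 − Σzᵢ/Kᵢ = -0.690, so a root lies in (0, 1).
Newton–Raphson from ψ₁ = 0.5:
  ψ₁ = 0.500: g = -0.2237, g' = -0.727 → ψ₁ = 0.192
  ψ₁ = 0.192: g = 0.0118, g' = -0.873 → ψ₁ = 0.206
Converged at ψ₁ = 0.206.
Drum-1 compositions:
  1: x = 0.235, y = 0.667
  2: x = 0.414, y = 0.200
  3: x = 0.351, y = 0.132
Drum-2 feed = drum-1 vapor: z₂ = (0.6673, 0.2004, 0.1323).
Drum 2:
Let ψ₂ = V/F and solve Σ zᵢ(Kᵢ−1)/(1+ψ₂(Kᵢ−1)) = 0.
Feasibility: ΣzᵢKᵢ = 1.103, Σzᵢ/Kᵢ = 1.851 — both > 1, two phases present.
Iterate (Newton) starting at ψ₂ = 0.48:
  ψ₂ = 0.480: g = -0.1163, g' = -0.603 → ψ₂ = 0.287
  ψ₂ = 0.287: g = -0.0155, g' = -0.460 → ψ₂ = 0.253
Converged at ψ₂ = 0.253.
  1: x = 0.588, y = 0.902
  2: x = 0.246, y = 0.064
  3: x = 0.166, y = 0.034

y_2 (drum 2) = 0.064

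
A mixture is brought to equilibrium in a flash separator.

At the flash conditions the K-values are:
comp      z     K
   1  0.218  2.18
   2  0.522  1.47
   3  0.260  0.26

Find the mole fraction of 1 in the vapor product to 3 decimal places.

y_1 = 0.279

Let ψ = V/F and solve Σ zᵢ(Kᵢ−1)/(1+ψ(Kᵢ−1)) = 0.
Feasibility: ΣzᵢKᵢ = 1.310, Σzᵢ/Kᵢ = 1.455 — both > 1, two phases present.
Newton iteration, ψ⁰ = 0.65:
  ψ = 0.650: g = -0.0372, g' = -0.693 → ψ = 0.596
  ψ = 0.596: g = -0.0017, g' = -0.631 → ψ = 0.594
Converged at ψ = 0.594.
Compositions from xᵢ = zᵢ/(1+ψ(Kᵢ−1)), yᵢ = Kᵢxᵢ:
  1: x = 0.128, y = 0.279
  2: x = 0.408, y = 0.600
  3: x = 0.464, y = 0.121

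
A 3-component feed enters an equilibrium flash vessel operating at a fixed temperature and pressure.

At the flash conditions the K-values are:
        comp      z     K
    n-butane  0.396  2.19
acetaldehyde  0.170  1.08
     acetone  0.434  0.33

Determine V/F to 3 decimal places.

Newton iteration, V/F⁰ = 0.5:
  V/F = 0.500: g = -0.1287, g' = -0.662 → V/F = 0.306
  V/F = 0.306: g = -0.0068, g' = -0.611 → V/F = 0.294
Converged at V/F = 0.294.

V/F = 0.294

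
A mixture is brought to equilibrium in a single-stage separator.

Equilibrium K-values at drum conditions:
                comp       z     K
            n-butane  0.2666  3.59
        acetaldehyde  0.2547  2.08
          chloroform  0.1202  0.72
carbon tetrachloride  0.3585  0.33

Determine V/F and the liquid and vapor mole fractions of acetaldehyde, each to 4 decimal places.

V/F = 0.5943, x_acetaldehyde = 0.1551, y_acetaldehyde = 0.3227

Newton–Raphson from V/F = 0.5:
  V/F = 0.5000: g = 0.07916, g' = -0.8415 → V/F = 0.5941
  V/F = 0.5941: g = 0.00017, g' = -0.8454 → V/F = 0.5943
Converged at V/F = 0.5943.
Compositions from xᵢ = zᵢ/(1+V/F(Kᵢ−1)), yᵢ = Kᵢxᵢ:
  n-butane: x = 0.1050, y = 0.3769
  acetaldehyde: x = 0.1551, y = 0.3227
  chloroform: x = 0.1442, y = 0.1038
  carbon tetrachloride: x = 0.5957, y = 0.1966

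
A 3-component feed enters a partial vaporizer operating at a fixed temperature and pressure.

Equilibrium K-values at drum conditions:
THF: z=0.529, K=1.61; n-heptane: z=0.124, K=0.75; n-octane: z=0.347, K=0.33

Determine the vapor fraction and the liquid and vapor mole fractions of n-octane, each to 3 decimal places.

ψ = 0.164, x_n-octane = 0.390, y_n-octane = 0.129

Newton–Raphson from ψ = 0.47:
  ψ = 0.470: g = -0.1237, g' = -0.461 → ψ = 0.202
  ψ = 0.202: g = -0.0141, g' = -0.373 → ψ = 0.164
Converged at ψ = 0.164.
Compositions from xᵢ = zᵢ/(1+ψ(Kᵢ−1)), yᵢ = Kᵢxᵢ:
  THF: x = 0.481, y = 0.774
  n-heptane: x = 0.129, y = 0.097
  n-octane: x = 0.390, y = 0.129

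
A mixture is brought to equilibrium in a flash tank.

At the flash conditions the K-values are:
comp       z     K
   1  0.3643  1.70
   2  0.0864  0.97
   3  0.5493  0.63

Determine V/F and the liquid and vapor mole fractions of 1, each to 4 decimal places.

Material balance + equilibrium reduce to Σ zᵢ(Kᵢ−1)/(1+V/F(Kᵢ−1)) = 0.
Feasibility: ΣzᵢKᵢ = 1.0492, Σzᵢ/Kᵢ = 1.1753 — both > 1, two phases present.
Newton iteration, V/F⁰ = 0.44:
  V/F = 0.4400: g = -0.05043, g' = -0.2117 → V/F = 0.2018
  V/F = 0.2018: g = 0.00120, g' = -0.2250 → V/F = 0.2071
Converged at V/F = 0.2071.
Compositions from xᵢ = zᵢ/(1+V/F(Kᵢ−1)), yᵢ = Kᵢxᵢ:
  1: x = 0.3182, y = 0.5409
  2: x = 0.0869, y = 0.0843
  3: x = 0.5949, y = 0.3748

V/F = 0.2071, x_1 = 0.3182, y_1 = 0.5409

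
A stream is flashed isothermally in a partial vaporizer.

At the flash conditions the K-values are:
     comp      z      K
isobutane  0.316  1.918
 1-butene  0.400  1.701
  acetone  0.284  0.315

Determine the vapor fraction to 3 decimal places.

Newton–Raphson from ψ = 0.57:
  ψ = 0.570: g = 0.0716, g' = -0.574 → ψ = 0.695
  ψ = 0.695: g = -0.0056, g' = -0.673 → ψ = 0.687
Converged at ψ = 0.687.

ψ = 0.687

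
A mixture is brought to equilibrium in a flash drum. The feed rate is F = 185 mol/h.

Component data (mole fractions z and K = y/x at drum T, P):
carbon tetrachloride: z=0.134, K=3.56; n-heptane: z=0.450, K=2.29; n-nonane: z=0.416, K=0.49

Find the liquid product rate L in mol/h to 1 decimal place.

Material balance + equilibrium reduce to Σ zᵢ(Kᵢ−1)/(1+β(Kᵢ−1)) = 0.
g(0) = ΣzᵢKᵢ − 1 = 0.711 and g(1) = 1 − Σzᵢ/Kᵢ = -0.083, so a root lies in (0, 1).
Newton iteration, β⁰ = 0.38:
  β = 0.380: g = 0.3003, g' = -0.729 → β = 0.792
  β = 0.792: g = 0.0447, g' = -0.584 → β = 0.868
  β = 0.868: g = -0.0005, g' = -0.600 → β = 0.867
Converged at β = 0.867.
Then V = β·F = 0.8674·185 = 160.5 mol/h and L = F − V = 24.5 mol/h.

L = 24.5 mol/h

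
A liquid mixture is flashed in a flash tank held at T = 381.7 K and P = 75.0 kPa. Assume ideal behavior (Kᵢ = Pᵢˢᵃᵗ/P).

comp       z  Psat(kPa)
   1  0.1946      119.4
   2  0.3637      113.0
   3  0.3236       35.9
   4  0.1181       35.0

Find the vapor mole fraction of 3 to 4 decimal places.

Raoult's law: Kᵢ = Pᵢˢᵃᵗ/P = Pᵢˢᵃᵗ/75.0.
  K_1 = 119.4/75.0 = 1.592000, K_2 = 113.0/75.0 = 1.506667, K_3 = 35.9/75.0 = 0.478667, K_4 = 35.0/75.0 = 0.466667
Let β = V/F and solve Σ zᵢ(Kᵢ−1)/(1+β(Kᵢ−1)) = 0.
g(0) = ΣzᵢKᵢ − 1 = 0.0678 and g(1) = 1 − Σzᵢ/Kᵢ = -0.2927, so a root lies in (0, 1).
Newton iteration, β⁰ = 0.67:
  β = 0.6700: g = -0.13721, g' = -0.3761 → β = 0.3051
  β = 0.3051: g = -0.01867, g' = -0.2913 → β = 0.2410
  β = 0.2410: g = -0.00019, g' = -0.2857 → β = 0.2404
Converged at β = 0.2404.
Compositions from xᵢ = zᵢ/(1+β(Kᵢ−1)), yᵢ = Kᵢxᵢ:
  1: x = 0.1704, y = 0.2712
  2: x = 0.3242, y = 0.4885
  3: x = 0.3700, y = 0.1771
  4: x = 0.1355, y = 0.0632

y_3 = 0.1771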